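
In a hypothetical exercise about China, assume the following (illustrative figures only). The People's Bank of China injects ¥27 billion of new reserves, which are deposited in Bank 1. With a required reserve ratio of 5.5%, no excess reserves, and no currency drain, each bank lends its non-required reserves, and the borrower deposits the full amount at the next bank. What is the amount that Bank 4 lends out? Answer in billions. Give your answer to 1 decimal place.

¥21.5 billion

Each bank lends a fraction (1 − rr) = 0.9450 of the deposit it receives, so Bank 4 receives 27·0.9450^3 and lends 27·0.9450^4 ≈ 21.5323 billion.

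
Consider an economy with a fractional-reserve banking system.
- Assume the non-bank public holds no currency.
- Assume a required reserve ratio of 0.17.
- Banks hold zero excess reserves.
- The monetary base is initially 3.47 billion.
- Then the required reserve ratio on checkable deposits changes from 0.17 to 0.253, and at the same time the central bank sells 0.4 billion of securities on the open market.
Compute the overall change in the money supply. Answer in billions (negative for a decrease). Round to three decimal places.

-8.277 billion

Before: m₁ = 1 / (0.17) ≈ 5.88235, MB₁ = 3.47, so M₁ = 5.88235 × 3.47 ≈ 20.4118 billion.
After: m₂ = 1 / (0.253) ≈ 3.95257, MB₂ = 3.47 − 0.4 = 3.07, so M₂ = 3.95257 × 3.07 ≈ 12.1344 billion.
ΔM = M₂ − M₁ = 12.1344 − 20.4118 = -8.2774 billion.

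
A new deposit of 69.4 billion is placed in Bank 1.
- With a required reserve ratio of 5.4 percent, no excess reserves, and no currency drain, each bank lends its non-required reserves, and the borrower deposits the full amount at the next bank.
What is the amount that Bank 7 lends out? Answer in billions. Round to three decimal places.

Each bank lends a fraction (1 − rr) = 0.9460 of the deposit it receives, so Bank 7 receives 69.4·0.9460^6 and lends 69.4·0.9460^7 ≈ 47.0541 billion.

47.054 billion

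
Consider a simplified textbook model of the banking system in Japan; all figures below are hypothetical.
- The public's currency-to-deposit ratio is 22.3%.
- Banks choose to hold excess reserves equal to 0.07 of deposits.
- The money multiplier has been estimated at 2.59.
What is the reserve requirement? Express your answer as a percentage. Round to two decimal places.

Using m = 2.59. Since m = (1 + c)/(c + rr + e), the denominator satisfies c + rr + e = (1 + c)/m = (1 + 0.223) / 2.59 ≈ 0.472201.
With c = 0.223 and e = 0.07, the reserve requirement is 0.472201 − 0.223 − 0.07 = 0.179201.

17.92%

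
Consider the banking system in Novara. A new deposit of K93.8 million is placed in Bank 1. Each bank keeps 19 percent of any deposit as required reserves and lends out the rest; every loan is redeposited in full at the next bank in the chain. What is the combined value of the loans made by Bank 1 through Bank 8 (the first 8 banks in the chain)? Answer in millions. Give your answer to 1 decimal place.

K325.8 million

Bank i lends (1 − rr)^i of the original deposit: Bank 1 lends 93.8·0.8100 = 75.9780, Bank 2 lends 93.8·0.8100² ≈ 61.5422, and so on.
Summing a geometric series: total = 93.8·[0.8100·(1 − 0.8100^8) / (1 − 0.8100)] ≈ 325.7849 million.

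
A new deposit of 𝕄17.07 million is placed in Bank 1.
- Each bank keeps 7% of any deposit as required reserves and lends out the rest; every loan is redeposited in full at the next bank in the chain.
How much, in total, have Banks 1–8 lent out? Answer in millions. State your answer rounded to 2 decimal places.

Bank i lends (1 − rr)^i of the original deposit: Bank 1 lends 17.07·0.9300 = 15.8751, Bank 2 lends 17.07·0.9300² ≈ 14.7638, and so on.
Summing a geometric series: total = 17.07·[0.9300·(1 − 0.9300^8) / (1 − 0.9300)] ≈ 99.8812 million.

𝕄99.88 million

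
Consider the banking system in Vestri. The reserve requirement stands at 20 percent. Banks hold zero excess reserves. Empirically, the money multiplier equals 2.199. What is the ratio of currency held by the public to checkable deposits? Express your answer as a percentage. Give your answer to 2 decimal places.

46.72%

Using m = 2.199. From m = (1 + c)/(c + rr + e), rearranging gives 1 + c = m·(c + rr + e), so c·(1 − m) = m·(rr + e) − 1.
Hence c = [m·(rr + e) − 1]/(1 − m) = [2.199 × (0.2 + 0) − 1] / (1 − 2.199) ≈ 0.467223.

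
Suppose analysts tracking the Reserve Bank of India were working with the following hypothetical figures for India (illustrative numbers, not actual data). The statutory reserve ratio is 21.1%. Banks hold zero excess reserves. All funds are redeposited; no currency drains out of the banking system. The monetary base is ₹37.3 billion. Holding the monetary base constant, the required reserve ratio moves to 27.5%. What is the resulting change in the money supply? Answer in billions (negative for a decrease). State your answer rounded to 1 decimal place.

-41.1 billion

Initially m₁ = 1 / (0.211) ≈ 4.7393, so M₁ = 4.7393 × 37.3 ≈ 176.7759 billion.
After the change m₂ = 1 / (0.275) ≈ 3.6364, so M₂ = 3.6364 × 37.3 ≈ 135.6377 billion.
ΔM = M₂ − M₁ = 135.6377 − 176.7759 = -41.1382 billion.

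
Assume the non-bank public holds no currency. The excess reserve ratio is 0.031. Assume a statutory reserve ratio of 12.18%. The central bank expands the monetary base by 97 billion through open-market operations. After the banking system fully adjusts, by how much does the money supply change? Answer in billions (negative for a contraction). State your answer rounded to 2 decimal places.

634.82 billion

The money multiplier is m = 1 / (rr + e) = 1 / (0.1218 + 0.031) ≈ 6.54450.
The purchase adds 97 billion of base, so ΔM = m × ΔMB = 6.54450 × (+97) = 634.8165 billion.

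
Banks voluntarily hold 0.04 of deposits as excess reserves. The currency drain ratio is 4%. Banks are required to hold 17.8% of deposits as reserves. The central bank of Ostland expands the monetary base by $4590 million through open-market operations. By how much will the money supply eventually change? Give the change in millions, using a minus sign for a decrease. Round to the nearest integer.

The money multiplier is m = (1 + c) / (rr + e + c) = (1 + 0.04) / (0.178 + 0.04 + 0.04) ≈ 4.03101.
The purchase adds 4590 million of base, so ΔM = m × ΔMB = 4.03101 × (+4590) = 18502.3359 million.

$18502 million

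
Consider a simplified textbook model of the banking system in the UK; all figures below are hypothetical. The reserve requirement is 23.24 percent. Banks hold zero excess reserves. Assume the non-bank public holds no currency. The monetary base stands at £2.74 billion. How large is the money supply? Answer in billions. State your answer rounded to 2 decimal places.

£11.79 billion

With no currency drain or excess reserves, the money multiplier is m = 1/rr = 1/0.2324 ≈ 4.3029.
Money supply M = m × MB = 4.3029 × 2.74 ≈ 11.7899 billion.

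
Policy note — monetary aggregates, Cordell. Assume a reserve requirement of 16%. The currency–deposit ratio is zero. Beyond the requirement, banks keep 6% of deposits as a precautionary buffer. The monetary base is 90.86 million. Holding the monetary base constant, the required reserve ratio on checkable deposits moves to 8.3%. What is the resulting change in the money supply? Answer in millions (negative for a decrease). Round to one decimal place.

Initially m₁ = 1 / (0.16 + 0.06) ≈ 4.5455, so M₁ = 4.5455 × 90.86 ≈ 413.0041 million.
After the change m₂ = 1 / (0.083 + 0.06) ≈ 6.9930, so M₂ = 6.9930 × 90.86 ≈ 635.384 million.
ΔM = M₂ − M₁ = 635.384 − 413.0041 = 222.3799 million.

222.4 million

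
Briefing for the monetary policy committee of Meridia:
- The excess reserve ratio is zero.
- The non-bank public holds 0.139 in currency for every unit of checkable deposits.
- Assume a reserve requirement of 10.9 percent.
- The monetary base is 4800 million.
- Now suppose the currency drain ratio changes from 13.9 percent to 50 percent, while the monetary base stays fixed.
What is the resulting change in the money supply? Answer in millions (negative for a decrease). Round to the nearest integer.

-10223 million

Initially m₁ = (1 + 0.139) / (0.109 + 0.139) ≈ 4.59274, so M₁ = 4.59274 × 4800 = 22045.152 million.
After the change m₂ = (1 + 0.5) / (0.109 + 0.5) ≈ 2.46305, so M₂ = 2.46305 × 4800 = 11822.64 million.
ΔM = M₂ − M₁ = 11822.64 − 22045.152 = -10222.512 million.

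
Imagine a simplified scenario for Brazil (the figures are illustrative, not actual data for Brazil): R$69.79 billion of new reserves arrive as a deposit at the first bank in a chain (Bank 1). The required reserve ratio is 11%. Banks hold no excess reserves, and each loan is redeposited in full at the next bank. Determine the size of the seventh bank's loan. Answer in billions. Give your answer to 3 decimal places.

Each bank lends a fraction (1 − rr) = 0.8900 of the deposit it receives, so Bank 7 receives 69.79·0.8900^6 and lends 69.79·0.8900^7 ≈ 30.8690 billion.

R$30.869 billion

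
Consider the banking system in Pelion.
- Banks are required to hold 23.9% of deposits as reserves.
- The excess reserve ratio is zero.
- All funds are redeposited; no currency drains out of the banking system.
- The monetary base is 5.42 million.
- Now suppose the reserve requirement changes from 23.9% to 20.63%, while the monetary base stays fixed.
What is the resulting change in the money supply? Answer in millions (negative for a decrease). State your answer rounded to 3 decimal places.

Initially m₁ = 1 / (0.239) ≈ 4.18410, so M₁ = 4.18410 × 5.42 ≈ 22.6778 million.
After the change m₂ = 1 / (0.2063) ≈ 4.84731, so M₂ = 4.84731 × 5.42 ≈ 26.2724 million.
ΔM = M₂ − M₁ = 26.2724 − 22.6778 = 3.5946 million.

3.595 million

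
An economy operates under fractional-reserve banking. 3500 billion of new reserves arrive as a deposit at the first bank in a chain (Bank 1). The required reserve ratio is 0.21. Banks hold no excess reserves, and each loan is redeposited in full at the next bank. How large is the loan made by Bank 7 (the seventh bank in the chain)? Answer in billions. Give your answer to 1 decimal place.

672.1 billion

Each bank lends a fraction (1 − rr) = 0.7900 of the deposit it receives, so Bank 7 receives 3500·0.7900^6 and lends 3500·0.7900^7 ≈ 672.1368 billion.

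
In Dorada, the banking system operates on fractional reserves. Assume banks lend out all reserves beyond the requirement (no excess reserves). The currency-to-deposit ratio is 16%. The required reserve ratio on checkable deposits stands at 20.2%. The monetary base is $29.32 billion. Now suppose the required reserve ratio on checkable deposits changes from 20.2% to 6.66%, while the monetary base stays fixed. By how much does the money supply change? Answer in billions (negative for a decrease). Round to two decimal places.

Initially m₁ = (1 + 0.16) / (0.202 + 0.16) ≈ 3.20442, so M₁ = 3.20442 × 29.32 ≈ 93.9536 billion.
After the change m₂ = (1 + 0.16) / (0.0666 + 0.16) ≈ 5.11915, so M₂ = 5.11915 × 29.32 ≈ 150.0935 billion.
ΔM = M₂ − M₁ = 150.0935 − 93.9536 = 56.1399 billion.

$56.14 billion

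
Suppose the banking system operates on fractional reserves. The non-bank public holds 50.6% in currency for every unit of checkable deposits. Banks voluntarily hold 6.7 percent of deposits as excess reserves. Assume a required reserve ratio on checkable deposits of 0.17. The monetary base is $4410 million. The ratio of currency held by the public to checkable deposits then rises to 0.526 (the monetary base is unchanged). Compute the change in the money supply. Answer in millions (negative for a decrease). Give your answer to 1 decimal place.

-118.7 million

Initially m₁ = (1 + 0.506) / (0.17 + 0.067 + 0.506) ≈ 2.026918, so M₁ = 2.026918 × 4410 ≈ 8938.7084 million.
After the change m₂ = (1 + 0.526) / (0.17 + 0.067 + 0.526) = 2, so M₂ = 2 × 4410 = 8820 million.
ΔM = M₂ − M₁ = 8820 − 8938.7084 = -118.7084 million.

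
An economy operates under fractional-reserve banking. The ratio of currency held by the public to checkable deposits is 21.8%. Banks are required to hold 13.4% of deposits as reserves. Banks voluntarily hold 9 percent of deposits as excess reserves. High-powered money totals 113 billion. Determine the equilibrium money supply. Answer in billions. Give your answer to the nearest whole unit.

311 billion

The money multiplier is m = (1 + c) / (rr + e + c) = (1 + 0.218) / (0.134 + 0.09 + 0.218) ≈ 2.7557.
So M = m × MB = 2.7557 × 113 = 311.3941 billion.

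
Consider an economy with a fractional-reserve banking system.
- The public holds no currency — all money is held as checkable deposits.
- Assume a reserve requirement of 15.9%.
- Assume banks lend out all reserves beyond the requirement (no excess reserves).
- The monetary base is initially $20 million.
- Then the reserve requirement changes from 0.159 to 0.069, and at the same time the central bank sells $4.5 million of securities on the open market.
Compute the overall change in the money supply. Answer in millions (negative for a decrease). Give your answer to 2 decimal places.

Before: m₁ = 1 / (0.159) ≈ 6.28931, MB₁ = 20, so M₁ = 6.28931 × 20 = 125.7862 million.
After: m₂ = 1 / (0.069) ≈ 14.49275, MB₂ = 20 − 4.5 = 15.5, so M₂ = 14.49275 × 15.5 ≈ 224.6376 million.
ΔM = M₂ − M₁ = 224.6376 − 125.7862 = 98.8514 million.

$98.85 million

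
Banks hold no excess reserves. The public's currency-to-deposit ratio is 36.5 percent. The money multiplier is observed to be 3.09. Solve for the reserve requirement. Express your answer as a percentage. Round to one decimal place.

Using m = 3.09. Since m = (1 + c)/(c + rr + e), the denominator satisfies c + rr + e = (1 + c)/m = (1 + 0.365) / 3.09 ≈ 0.441748.
With c = 0.365 and e = 0, the reserve requirement is 0.441748 − 0.365 − 0 = 0.076748.

7.7%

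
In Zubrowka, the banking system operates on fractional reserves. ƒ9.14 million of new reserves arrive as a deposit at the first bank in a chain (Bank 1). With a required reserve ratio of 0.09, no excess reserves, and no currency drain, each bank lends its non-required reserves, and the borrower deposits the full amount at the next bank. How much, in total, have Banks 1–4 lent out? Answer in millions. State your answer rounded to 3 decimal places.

Bank i lends (1 − rr)^i of the original deposit: Bank 1 lends 9.14·0.9100 = 8.3174, Bank 2 lends 9.14·0.9100² ≈ 7.5688, and so on.
Summing a geometric series: total = 9.14·[0.9100·(1 − 0.9100^4) / (1 − 0.9100)] ≈ 29.0416 million.

ƒ29.042 million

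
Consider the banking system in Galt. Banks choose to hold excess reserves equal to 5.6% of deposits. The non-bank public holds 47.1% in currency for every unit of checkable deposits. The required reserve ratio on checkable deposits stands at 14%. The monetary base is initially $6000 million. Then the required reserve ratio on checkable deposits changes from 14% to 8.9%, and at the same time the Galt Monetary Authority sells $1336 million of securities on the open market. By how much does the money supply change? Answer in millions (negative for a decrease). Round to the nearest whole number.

Before: m₁ = (1 + 0.471) / (0.14 + 0.056 + 0.471) ≈ 2.20540, MB₁ = 6000, so M₁ = 2.20540 × 6000 = 13232.4 million.
After: m₂ = (1 + 0.471) / (0.089 + 0.056 + 0.471) ≈ 2.38799, MB₂ = 6000 − 1336 = 4664, so M₂ = 2.38799 × 4664 ≈ 11137.5854 million.
ΔM = M₂ − M₁ = 11137.5854 − 13232.4 = -2094.8146 million.

-2095 million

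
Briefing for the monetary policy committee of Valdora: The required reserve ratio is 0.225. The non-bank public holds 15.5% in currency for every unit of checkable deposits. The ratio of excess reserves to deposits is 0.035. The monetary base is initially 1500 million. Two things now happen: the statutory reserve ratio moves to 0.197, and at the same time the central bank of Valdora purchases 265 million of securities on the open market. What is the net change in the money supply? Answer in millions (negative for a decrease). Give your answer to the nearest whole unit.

1093 million

Before: m₁ = (1 + 0.155) / (0.225 + 0.035 + 0.155) ≈ 2.78313, MB₁ = 1500, so M₁ = 2.78313 × 1500 = 4174.695 million.
After: m₂ = (1 + 0.155) / (0.197 + 0.035 + 0.155) ≈ 2.98450, MB₂ = 1500 + 265 = 1765, so M₂ = 2.98450 × 1765 = 5267.6425 million.
ΔM = M₂ − M₁ = 5267.6425 − 4174.695 = 1092.9475 million.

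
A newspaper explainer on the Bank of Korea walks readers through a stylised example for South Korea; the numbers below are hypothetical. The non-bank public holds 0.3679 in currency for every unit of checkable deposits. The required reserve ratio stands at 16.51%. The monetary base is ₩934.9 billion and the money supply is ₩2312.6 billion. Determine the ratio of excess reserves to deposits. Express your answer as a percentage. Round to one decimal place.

Using m = M/MB = 2312.6/934.9 ≈ 2.473634. Since m = (1 + c)/(c + rr + e), the denominator satisfies c + rr + e = (1 + c)/m = (1 + 0.3679) / 2.473634 ≈ 0.552992.
With c = 0.3679 and rr = 0.1651, the ratio of excess reserves to deposits is 0.552992 − 0.3679 − 0.1651 = 0.019992.

2.0%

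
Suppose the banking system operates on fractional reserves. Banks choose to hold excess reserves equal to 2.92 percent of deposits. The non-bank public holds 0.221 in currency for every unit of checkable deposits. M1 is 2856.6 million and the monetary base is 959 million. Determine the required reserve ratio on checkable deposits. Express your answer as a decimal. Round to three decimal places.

0.160

Using m = M/MB = 2856.6/959 ≈ 2.978728. Since m = (1 + c)/(c + rr + e), the denominator satisfies c + rr + e = (1 + c)/m = (1 + 0.221) / 2.978728 ≈ 0.409907.
With c = 0.221 and e = 0.0292, the required reserve ratio on checkable deposits is 0.409907 − 0.221 − 0.0292 = 0.159707.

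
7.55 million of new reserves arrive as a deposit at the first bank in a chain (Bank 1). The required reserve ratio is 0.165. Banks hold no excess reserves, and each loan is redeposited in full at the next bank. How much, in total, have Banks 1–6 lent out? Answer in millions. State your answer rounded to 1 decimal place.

25.3 million

Bank i lends (1 − rr)^i of the original deposit: Bank 1 lends 7.55·0.8350 ≈ 6.3042, Bank 2 lends 7.55·0.8350² ≈ 5.2640, and so on.
Summing a geometric series: total = 7.55·[0.8350·(1 − 0.8350^6) / (1 − 0.8350)] ≈ 25.2576 million.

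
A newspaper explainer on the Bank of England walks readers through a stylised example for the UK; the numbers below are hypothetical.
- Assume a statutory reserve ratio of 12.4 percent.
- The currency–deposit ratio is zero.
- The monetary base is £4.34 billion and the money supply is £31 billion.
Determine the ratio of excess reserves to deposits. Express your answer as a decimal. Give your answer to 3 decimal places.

0.016

Using m = M/MB = 31/4.34 ≈ 7.142857. Since m = (1 + c)/(c + rr + e), the denominator satisfies c + rr + e = (1 + c)/m = (1 + 0) / 7.142857 ≈ 0.140000.
With c = 0 and rr = 0.124, the ratio of excess reserves to deposits is 0.140000 − 0 − 0.124 = 0.016.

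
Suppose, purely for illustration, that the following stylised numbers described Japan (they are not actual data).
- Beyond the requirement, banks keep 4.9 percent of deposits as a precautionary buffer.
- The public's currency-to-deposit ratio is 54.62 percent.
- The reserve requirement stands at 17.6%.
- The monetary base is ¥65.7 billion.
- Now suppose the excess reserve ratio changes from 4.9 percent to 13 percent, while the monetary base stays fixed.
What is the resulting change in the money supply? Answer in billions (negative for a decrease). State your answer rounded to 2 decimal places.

Initially m₁ = (1 + 0.5462) / (0.176 + 0.049 + 0.5462) ≈ 2.00493, so M₁ = 2.00493 × 65.7 ≈ 131.7239 billion.
After the change m₂ = (1 + 0.5462) / (0.176 + 0.13 + 0.5462) ≈ 1.81436, so M₂ = 1.81436 × 65.7 ≈ 119.2035 billion.
ΔM = M₂ − M₁ = 119.2035 − 131.7239 = -12.5204 billion.

-12.52 billion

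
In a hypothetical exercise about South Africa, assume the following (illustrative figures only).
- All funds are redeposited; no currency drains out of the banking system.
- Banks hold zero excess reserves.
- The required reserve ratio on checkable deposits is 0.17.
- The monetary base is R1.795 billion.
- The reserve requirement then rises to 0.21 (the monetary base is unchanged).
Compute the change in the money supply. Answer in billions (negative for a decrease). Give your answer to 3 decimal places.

-2.011 billion

Initially m₁ = 1 / (0.17) ≈ 5.88235, so M₁ = 5.88235 × 1.795 ≈ 10.5588 billion.
After the change m₂ = 1 / (0.21) ≈ 4.76190, so M₂ = 4.76190 × 1.795 ≈ 8.5476 billion.
ΔM = M₂ − M₁ = 8.5476 − 10.5588 = -2.0112 billion.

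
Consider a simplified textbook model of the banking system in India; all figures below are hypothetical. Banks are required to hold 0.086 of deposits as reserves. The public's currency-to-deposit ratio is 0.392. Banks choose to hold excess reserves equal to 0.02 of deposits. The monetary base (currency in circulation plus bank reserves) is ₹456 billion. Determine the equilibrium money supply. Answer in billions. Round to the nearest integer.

₹1275 billion

The money multiplier is m = (1 + c) / (rr + e + c) = (1 + 0.392) / (0.086 + 0.02 + 0.392) ≈ 2.7952.
So M = m × MB = 2.7952 × 456 = 1274.6112 billion.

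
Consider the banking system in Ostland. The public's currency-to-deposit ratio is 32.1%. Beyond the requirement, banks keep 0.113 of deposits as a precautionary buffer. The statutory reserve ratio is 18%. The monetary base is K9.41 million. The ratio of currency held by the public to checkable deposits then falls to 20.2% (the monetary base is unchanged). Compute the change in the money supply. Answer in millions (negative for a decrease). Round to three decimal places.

K2.605 million

Initially m₁ = (1 + 0.321) / (0.18 + 0.113 + 0.321) ≈ 2.15147, so M₁ = 2.15147 × 9.41 ≈ 20.2453 million.
After the change m₂ = (1 + 0.202) / (0.18 + 0.113 + 0.202) ≈ 2.42828, so M₂ = 2.42828 × 9.41 ≈ 22.8501 million.
ΔM = M₂ − M₁ = 22.8501 − 20.2453 = 2.6048 million.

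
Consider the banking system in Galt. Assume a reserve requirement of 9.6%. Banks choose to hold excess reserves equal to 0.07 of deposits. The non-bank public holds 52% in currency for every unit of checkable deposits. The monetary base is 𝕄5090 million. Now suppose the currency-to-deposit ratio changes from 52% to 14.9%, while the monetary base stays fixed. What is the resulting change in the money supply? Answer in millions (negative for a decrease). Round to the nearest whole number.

Initially m₁ = (1 + 0.52) / (0.096 + 0.07 + 0.52) ≈ 2.21574, so M₁ = 2.21574 × 5090 = 11278.1166 million.
After the change m₂ = (1 + 0.149) / (0.096 + 0.07 + 0.149) ≈ 3.64762, so M₂ = 3.64762 × 5090 = 18566.3858 million.
ΔM = M₂ − M₁ = 18566.3858 − 11278.1166 = 7288.2692 million.

𝕄7288 million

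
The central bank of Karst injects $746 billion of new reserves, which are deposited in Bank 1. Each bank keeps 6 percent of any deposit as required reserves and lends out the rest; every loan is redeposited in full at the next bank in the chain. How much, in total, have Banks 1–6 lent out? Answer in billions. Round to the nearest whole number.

$3625 billion

Bank i lends (1 − rr)^i of the original deposit: Bank 1 lends 746·0.9400 = 701.2400, Bank 2 lends 746·0.9400² = 659.1656, and so on.
Summing a geometric series: total = 746·[0.9400·(1 − 0.9400^6) / (1 − 0.9400)] ≈ 3624.5952 billion.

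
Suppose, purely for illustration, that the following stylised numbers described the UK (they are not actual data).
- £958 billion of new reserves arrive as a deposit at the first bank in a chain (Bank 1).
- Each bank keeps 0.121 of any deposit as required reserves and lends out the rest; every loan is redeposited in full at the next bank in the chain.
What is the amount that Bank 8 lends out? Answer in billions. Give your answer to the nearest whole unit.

£341 billion

Each bank lends a fraction (1 − rr) = 0.8790 of the deposit it receives, so Bank 8 receives 958·0.8790^7 and lends 958·0.8790^8 ≈ 341.4102 billion.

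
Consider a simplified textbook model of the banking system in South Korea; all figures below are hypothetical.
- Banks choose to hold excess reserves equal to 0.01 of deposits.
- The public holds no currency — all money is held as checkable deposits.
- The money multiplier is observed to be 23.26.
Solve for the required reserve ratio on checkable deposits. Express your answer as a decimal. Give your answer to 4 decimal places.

0.0330

Using m = 23.26. Since m = (1 + c)/(c + rr + e), the denominator satisfies c + rr + e = (1 + c)/m = (1 + 0) / 23.26 ≈ 0.042992.
With c = 0 and e = 0.01, the required reserve ratio on checkable deposits is 0.042992 − 0 − 0.01 = 0.032992.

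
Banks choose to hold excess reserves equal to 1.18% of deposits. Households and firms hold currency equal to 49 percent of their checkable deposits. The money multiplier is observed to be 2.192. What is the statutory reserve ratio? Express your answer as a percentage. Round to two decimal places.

Using m = 2.192. Since m = (1 + c)/(c + rr + e), the denominator satisfies c + rr + e = (1 + c)/m = (1 + 0.49) / 2.192 ≈ 0.679745.
With c = 0.49 and e = 0.0118, the statutory reserve ratio is 0.679745 − 0.49 − 0.0118 = 0.177945.

17.79%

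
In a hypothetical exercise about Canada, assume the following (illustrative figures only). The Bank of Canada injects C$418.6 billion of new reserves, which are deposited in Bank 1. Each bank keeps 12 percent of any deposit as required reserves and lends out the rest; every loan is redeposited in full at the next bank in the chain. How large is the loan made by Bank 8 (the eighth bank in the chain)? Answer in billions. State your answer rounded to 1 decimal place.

C$150.5 billion

Each bank lends a fraction (1 − rr) = 0.8800 of the deposit it receives, so Bank 8 receives 418.6·0.8800^7 and lends 418.6·0.8800^8 ≈ 150.5430 billion.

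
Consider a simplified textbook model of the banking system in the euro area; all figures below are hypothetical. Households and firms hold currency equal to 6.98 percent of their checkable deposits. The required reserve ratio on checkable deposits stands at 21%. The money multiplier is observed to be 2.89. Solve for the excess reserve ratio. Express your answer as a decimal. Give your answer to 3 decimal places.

Using m = 2.89. Since m = (1 + c)/(c + rr + e), the denominator satisfies c + rr + e = (1 + c)/m = (1 + 0.0698) / 2.89 ≈ 0.370173.
With c = 0.0698 and rr = 0.21, the excess reserve ratio is 0.370173 − 0.0698 − 0.21 = 0.090373.

0.090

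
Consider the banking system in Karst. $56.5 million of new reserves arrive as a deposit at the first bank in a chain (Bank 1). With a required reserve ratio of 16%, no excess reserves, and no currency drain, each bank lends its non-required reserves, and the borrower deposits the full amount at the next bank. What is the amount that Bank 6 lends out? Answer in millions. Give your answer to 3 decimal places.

Each bank lends a fraction (1 − rr) = 0.8400 of the deposit it receives, so Bank 6 receives 56.5·0.8400^5 and lends 56.5·0.8400^6 ≈ 19.8483 million.

$19.848 million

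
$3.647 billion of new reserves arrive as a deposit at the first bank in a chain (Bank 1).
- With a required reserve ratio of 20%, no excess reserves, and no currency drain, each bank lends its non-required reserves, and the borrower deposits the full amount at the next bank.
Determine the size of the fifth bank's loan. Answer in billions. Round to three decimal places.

Each bank lends a fraction (1 − rr) = 0.8000 of the deposit it receives, so Bank 5 receives 3.647·0.8000^4 and lends 3.647·0.8000^5 ≈ 1.1950 billion.

$1.195 billion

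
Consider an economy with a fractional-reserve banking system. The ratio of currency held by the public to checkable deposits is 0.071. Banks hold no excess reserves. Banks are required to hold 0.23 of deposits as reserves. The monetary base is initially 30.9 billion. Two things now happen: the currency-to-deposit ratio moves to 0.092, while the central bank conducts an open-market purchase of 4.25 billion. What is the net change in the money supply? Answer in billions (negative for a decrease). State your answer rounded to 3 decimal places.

9.258 billion

Before: m₁ = (1 + 0.071) / (0.23 + 0.071) ≈ 3.558140, MB₁ = 30.9, so M₁ = 3.558140 × 30.9 ≈ 109.9465 billion.
After: m₂ = (1 + 0.092) / (0.23 + 0.092) ≈ 3.391304, MB₂ = 30.9 + 4.25 = 35.15, so M₂ = 3.391304 × 35.15 ≈ 119.2043 billion.
ΔM = M₂ − M₁ = 119.2043 − 109.9465 = 9.2578 billion.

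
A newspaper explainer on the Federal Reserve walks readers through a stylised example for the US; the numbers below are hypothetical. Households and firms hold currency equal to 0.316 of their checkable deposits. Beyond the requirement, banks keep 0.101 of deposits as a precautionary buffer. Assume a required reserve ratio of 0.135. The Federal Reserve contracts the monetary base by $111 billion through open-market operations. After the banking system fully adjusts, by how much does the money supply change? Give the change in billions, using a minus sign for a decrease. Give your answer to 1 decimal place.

-264.6 billion

The money multiplier is m = (1 + c) / (rr + e + c) = (1 + 0.316) / (0.135 + 0.101 + 0.316) ≈ 2.38406.
The sale removes 111 billion of base, so ΔM = m × ΔMB = 2.38406 × (−111) ≈ -264.6307 billion.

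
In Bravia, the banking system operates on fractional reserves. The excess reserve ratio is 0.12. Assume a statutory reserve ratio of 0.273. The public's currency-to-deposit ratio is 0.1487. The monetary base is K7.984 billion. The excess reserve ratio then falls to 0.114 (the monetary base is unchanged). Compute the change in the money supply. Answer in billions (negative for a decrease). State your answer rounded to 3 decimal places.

K0.190 billion

Initially m₁ = (1 + 0.1487) / (0.273 + 0.12 + 0.1487) ≈ 2.12055, so M₁ = 2.12055 × 7.984 ≈ 16.9305 billion.
After the change m₂ = (1 + 0.1487) / (0.273 + 0.114 + 0.1487) ≈ 2.14430, so M₂ = 2.14430 × 7.984 ≈ 17.1201 billion.
ΔM = M₂ − M₁ = 17.1201 − 16.9305 = 0.1896 billion.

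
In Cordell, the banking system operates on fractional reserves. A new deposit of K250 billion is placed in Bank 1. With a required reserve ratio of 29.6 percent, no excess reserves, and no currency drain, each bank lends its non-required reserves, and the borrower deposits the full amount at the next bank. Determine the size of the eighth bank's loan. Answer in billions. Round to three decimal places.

K15.084 billion

Each bank lends a fraction (1 − rr) = 0.7040 of the deposit it receives, so Bank 8 receives 250·0.7040^7 and lends 250·0.7040^8 ≈ 15.0842 billion.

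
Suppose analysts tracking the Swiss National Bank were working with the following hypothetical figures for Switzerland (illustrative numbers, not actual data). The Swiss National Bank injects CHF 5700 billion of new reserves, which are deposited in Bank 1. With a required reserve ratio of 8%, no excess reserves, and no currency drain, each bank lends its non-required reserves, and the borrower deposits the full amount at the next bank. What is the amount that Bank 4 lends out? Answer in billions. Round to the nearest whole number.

Each bank lends a fraction (1 − rr) = 0.9200 of the deposit it receives, so Bank 4 receives 5700·0.9200^3 and lends 5700·0.9200^4 ≈ 4083.4399 billion.

CHF 4083 billion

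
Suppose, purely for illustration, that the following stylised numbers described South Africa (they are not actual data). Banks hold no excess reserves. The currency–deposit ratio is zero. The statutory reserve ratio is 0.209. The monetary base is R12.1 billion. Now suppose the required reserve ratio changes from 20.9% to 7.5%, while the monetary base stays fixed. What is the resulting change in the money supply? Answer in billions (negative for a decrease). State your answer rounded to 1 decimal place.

R103.4 billion

Initially m₁ = 1 / (0.209) ≈ 4.7847, so M₁ = 4.7847 × 12.1 ≈ 57.8949 billion.
After the change m₂ = 1 / (0.075) ≈ 13.3333, so M₂ = 13.3333 × 12.1 ≈ 161.3329 billion.
ΔM = M₂ − M₁ = 161.3329 − 57.8949 = 103.438 billion.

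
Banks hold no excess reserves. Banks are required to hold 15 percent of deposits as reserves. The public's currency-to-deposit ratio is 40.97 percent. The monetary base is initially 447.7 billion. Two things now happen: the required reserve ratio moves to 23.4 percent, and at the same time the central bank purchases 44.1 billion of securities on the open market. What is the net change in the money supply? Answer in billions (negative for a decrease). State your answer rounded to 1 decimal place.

-50.6 billion

Before: m₁ = (1 + 0.4097) / (0.15 + 0.4097) ≈ 2.51867, MB₁ = 447.7, so M₁ = 2.51867 × 447.7 ≈ 1127.6086 billion.
After: m₂ = (1 + 0.4097) / (0.234 + 0.4097) ≈ 2.19, MB₂ = 447.7 + 44.1 = 491.8, so M₂ = 2.19 × 491.8 = 1077.042 billion.
ΔM = M₂ − M₁ = 1077.042 − 1127.6086 = -50.5666 billion.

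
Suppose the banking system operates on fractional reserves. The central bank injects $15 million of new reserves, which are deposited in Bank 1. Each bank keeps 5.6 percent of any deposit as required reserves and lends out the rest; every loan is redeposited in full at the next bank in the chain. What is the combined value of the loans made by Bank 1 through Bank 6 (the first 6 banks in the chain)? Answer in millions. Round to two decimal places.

Bank i lends (1 − rr)^i of the original deposit: Bank 1 lends 15·0.9440 = 14.1600, Bank 2 lends 15·0.9440² ≈ 13.3670, and so on.
Summing a geometric series: total = 15·[0.9440·(1 − 0.9440^6) / (1 − 0.9440)] ≈ 73.9172 million.

$73.92 million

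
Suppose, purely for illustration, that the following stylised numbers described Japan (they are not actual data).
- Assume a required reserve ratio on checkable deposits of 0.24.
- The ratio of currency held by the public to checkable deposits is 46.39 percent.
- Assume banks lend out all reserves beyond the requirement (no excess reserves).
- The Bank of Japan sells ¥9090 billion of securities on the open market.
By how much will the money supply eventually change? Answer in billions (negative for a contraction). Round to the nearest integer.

The money multiplier is m = (1 + c) / (rr + c) = (1 + 0.4639) / (0.24 + 0.4639) ≈ 2.07970.
The sale removes 9090 billion of base, so ΔM = m × ΔMB = 2.07970 × (−9090) = -18904.473 billion.

-18904 billion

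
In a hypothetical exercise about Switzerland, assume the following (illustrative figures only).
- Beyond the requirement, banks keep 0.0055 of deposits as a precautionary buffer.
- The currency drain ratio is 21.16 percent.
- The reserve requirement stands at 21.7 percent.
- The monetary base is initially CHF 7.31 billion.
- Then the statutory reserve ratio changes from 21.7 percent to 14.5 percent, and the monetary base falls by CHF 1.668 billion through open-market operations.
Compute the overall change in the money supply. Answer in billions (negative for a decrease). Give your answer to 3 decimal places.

Before: m₁ = (1 + 0.2116) / (0.217 + 0.0055 + 0.2116) ≈ 2.79106, MB₁ = 7.31, so M₁ = 2.79106 × 7.31 ≈ 20.4026 billion.
After: m₂ = (1 + 0.2116) / (0.145 + 0.0055 + 0.2116) ≈ 3.34604, MB₂ = 7.31 − 1.668 = 5.642, so M₂ = 3.34604 × 5.642 ≈ 18.8784 billion.
ΔM = M₂ − M₁ = 18.8784 − 20.4026 = -1.5242 billion.

-1.524 billion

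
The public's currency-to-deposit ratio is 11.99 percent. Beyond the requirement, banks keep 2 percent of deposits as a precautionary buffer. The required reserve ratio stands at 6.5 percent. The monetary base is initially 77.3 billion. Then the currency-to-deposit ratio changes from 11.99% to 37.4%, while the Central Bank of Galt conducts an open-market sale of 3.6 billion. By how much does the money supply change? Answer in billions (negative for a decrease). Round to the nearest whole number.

Before: m₁ = (1 + 0.1199) / (0.065 + 0.02 + 0.1199) ≈ 5.4656, MB₁ = 77.3, so M₁ = 5.4656 × 77.3 ≈ 422.4909 billion.
After: m₂ = (1 + 0.374) / (0.065 + 0.02 + 0.374) ≈ 2.9935, MB₂ = 77.3 − 3.6 = 73.7, so M₂ = 2.9935 × 73.7 ≈ 220.621 billion.
ΔM = M₂ − M₁ = 220.621 − 422.4909 = -201.8699 billion.

-202 billion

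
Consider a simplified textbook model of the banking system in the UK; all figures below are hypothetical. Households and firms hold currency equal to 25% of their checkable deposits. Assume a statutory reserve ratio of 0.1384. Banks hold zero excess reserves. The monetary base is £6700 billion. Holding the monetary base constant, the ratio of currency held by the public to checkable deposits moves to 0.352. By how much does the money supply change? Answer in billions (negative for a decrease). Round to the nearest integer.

Initially m₁ = (1 + 0.25) / (0.1384 + 0.25) ≈ 3.21833, so M₁ = 3.21833 × 6700 = 21562.811 billion.
After the change m₂ = (1 + 0.352) / (0.1384 + 0.352) ≈ 2.75693, so M₂ = 2.75693 × 6700 = 18471.431 billion.
ΔM = M₂ − M₁ = 18471.431 − 21562.811 = -3091.38 billion.

-3091 billion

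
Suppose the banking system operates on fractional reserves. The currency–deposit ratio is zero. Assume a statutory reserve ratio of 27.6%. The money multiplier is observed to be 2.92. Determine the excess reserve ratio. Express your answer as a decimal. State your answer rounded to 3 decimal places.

0.066

Using m = 2.92. Since m = (1 + c)/(c + rr + e), the denominator satisfies c + rr + e = (1 + c)/m = (1 + 0) / 2.92 ≈ 0.342466.
With c = 0 and rr = 0.276, the excess reserve ratio is 0.342466 − 0 − 0.276 = 0.066466.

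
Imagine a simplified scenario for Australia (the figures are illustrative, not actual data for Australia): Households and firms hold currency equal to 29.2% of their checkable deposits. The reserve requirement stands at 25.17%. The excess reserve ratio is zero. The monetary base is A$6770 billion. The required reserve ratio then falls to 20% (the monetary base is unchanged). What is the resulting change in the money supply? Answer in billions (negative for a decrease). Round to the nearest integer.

Initially m₁ = (1 + 0.292) / (0.2517 + 0.292) ≈ 2.37631, so M₁ = 2.37631 × 6770 = 16087.6187 billion.
After the change m₂ = (1 + 0.292) / (0.2 + 0.292) ≈ 2.62602, so M₂ = 2.62602 × 6770 = 17778.1554 billion.
ΔM = M₂ − M₁ = 17778.1554 − 16087.6187 = 1690.5367 billion.

A$1691 billion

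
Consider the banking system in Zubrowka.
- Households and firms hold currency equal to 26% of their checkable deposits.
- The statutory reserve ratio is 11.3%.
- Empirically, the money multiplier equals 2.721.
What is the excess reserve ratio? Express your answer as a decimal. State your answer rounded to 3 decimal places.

Using m = 2.721. Since m = (1 + c)/(c + rr + e), the denominator satisfies c + rr + e = (1 + c)/m = (1 + 0.26) / 2.721 ≈ 0.463065.
With c = 0.26 and rr = 0.113, the excess reserve ratio is 0.463065 − 0.26 − 0.113 = 0.090065.

0.090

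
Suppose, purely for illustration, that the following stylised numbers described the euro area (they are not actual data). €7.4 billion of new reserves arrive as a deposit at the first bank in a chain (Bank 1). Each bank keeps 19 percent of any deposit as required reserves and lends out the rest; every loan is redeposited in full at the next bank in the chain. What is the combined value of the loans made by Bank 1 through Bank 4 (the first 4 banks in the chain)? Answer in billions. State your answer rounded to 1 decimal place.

Bank i lends (1 − rr)^i of the original deposit: Bank 1 lends 7.4·0.8100 = 5.9940, Bank 2 lends 7.4·0.8100² ≈ 4.8551, and so on.
Summing a geometric series: total = 7.4·[0.8100·(1 − 0.8100^4) / (1 − 0.8100)] ≈ 17.9673 billion.

€18.0 billion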